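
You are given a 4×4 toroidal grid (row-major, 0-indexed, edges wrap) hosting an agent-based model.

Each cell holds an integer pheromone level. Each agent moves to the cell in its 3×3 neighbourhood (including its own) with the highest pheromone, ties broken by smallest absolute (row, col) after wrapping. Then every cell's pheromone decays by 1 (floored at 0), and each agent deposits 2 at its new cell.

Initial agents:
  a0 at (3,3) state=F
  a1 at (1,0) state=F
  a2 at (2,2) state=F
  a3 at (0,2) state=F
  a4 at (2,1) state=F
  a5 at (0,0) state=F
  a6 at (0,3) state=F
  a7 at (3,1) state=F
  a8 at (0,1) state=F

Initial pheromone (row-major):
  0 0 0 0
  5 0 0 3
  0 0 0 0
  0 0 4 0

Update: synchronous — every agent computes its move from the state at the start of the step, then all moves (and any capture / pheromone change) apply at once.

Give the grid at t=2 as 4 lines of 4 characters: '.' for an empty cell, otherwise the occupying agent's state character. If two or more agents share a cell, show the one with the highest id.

t=1: a0@(3,2) a1@(1,0) a2@(3,2) a3@(3,2) a4@(1,0) a5@(1,0) a6@(1,0) a7@(3,2) a8@(1,0) | pheromone: 0 0 0 0 / 14 0 0 2 / 0 0 0 0 / 0 0 11 0
t=2: a0@(3,2) a1@(1,0) a2@(3,2) a3@(3,2) a4@(1,0) a5@(1,0) a6@(1,0) a7@(3,2) a8@(1,0) | pheromone: 0 0 0 0 / 23 0 0 1 / 0 0 0 0 / 0 0 18 0

....
F...
....
..F.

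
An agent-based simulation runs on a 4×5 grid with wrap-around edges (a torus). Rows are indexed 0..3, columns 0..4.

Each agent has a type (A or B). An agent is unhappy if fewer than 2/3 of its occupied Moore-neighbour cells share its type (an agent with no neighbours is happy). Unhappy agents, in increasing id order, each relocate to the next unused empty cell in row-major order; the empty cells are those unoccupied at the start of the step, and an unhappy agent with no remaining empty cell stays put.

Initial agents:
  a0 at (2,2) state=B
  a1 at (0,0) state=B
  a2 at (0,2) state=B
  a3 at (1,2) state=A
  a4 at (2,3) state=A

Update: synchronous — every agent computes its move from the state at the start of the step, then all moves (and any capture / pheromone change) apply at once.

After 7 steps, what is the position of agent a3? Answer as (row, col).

t=1: a0@(0,1):B a1@(0,0):B a2@(0,3):B a3@(0,4):A a4@(1,0):A
t=2: a0@(0,2):B a1@(1,1):B a2@(1,2):B a3@(1,3):A a4@(1,4):A
t=3: a0@(0,2):B a1@(1,1):B a2@(1,2):B a3@(0,0):A a4@(1,4):A
t=4: a0@(0,2):B a1@(1,1):B a2@(1,2):B a3@(0,1):A a4@(1,4):A
t=5: a0@(0,2):B a1@(1,1):B a2@(1,2):B a3@(0,0):A a4@(1,4):A
t=6: a0@(0,2):B a1@(1,1):B a2@(1,2):B a3@(0,1):A a4@(1,4):A
t=7: a0@(0,2):B a1@(1,1):B a2@(1,2):B a3@(0,0):A a4@(1,4):A

(0, 0)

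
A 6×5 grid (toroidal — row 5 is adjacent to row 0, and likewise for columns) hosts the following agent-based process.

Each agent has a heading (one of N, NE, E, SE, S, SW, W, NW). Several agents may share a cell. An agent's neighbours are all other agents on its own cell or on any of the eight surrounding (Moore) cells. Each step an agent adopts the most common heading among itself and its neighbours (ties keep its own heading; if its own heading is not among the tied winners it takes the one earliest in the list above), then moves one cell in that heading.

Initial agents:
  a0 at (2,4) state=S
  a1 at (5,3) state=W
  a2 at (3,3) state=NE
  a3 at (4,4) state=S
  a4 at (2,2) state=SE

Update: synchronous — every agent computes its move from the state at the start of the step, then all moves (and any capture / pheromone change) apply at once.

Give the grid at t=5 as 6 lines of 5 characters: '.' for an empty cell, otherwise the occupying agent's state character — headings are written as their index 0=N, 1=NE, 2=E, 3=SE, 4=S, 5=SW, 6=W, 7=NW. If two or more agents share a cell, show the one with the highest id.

t=1: a0@(3,4):S a1@(5,2):W a2@(4,3):S a3@(5,4):S a4@(3,3):SE
t=2: a0@(4,4):S a1@(5,1):W a2@(5,3):S a3@(0,4):S a4@(4,3):S
t=3: a0@(5,4):S a1@(5,0):W a2@(0,3):S a3@(1,4):S a4@(5,3):S
t=4: a0@(0,4):S a1@(5,4):W a2@(1,3):S a3@(2,4):S a4@(0,3):S
t=5: a0@(1,4):S a1@(0,4):S a2@(2,3):S a3@(3,4):S a4@(1,3):S

....4
...44
...4.
....4
.....
.....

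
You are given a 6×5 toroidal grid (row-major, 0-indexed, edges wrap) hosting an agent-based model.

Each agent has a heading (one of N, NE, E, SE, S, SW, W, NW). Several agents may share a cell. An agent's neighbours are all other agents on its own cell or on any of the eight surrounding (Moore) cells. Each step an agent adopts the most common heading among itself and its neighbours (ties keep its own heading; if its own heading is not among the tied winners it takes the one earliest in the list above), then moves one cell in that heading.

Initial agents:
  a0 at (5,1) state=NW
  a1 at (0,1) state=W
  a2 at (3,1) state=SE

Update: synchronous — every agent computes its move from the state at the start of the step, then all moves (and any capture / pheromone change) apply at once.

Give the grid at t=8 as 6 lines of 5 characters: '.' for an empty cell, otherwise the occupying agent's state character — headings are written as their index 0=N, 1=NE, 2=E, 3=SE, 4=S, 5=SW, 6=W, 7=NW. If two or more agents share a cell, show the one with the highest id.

...6.
.....
.....
...7.
.....
....3

t=1: a0@(4,0):NW a1@(0,0):W a2@(4,2):SE
t=2: a0@(3,4):NW a1@(0,4):W a2@(5,3):SE
t=3: a0@(2,3):NW a1@(0,3):W a2@(0,4):SE
t=4: a0@(1,2):NW a1@(0,2):W a2@(1,0):SE
t=5: a0@(0,1):NW a1@(0,1):W a2@(2,1):SE
t=6: a0@(5,0):NW a1@(0,0):W a2@(3,2):SE
t=7: a0@(4,4):NW a1@(0,4):W a2@(4,3):SE
t=8: a0@(3,3):NW a1@(0,3):W a2@(5,4):SE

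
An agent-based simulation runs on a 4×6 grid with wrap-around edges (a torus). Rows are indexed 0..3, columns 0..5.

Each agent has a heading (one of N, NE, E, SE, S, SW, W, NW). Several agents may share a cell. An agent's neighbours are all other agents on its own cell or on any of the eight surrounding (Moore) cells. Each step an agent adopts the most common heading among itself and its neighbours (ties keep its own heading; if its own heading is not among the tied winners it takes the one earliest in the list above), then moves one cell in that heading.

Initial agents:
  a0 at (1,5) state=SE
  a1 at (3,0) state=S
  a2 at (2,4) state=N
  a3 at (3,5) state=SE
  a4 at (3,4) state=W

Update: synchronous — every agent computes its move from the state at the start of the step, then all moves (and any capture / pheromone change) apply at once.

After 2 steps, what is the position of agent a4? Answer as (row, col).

t=1: a0@(2,0):SE a1@(0,0):S a2@(3,5):SE a3@(0,0):SE a4@(3,3):W
t=2: a0@(3,1):SE a1@(1,1):SE a2@(0,0):SE a3@(1,1):SE a4@(3,2):W

(3, 2)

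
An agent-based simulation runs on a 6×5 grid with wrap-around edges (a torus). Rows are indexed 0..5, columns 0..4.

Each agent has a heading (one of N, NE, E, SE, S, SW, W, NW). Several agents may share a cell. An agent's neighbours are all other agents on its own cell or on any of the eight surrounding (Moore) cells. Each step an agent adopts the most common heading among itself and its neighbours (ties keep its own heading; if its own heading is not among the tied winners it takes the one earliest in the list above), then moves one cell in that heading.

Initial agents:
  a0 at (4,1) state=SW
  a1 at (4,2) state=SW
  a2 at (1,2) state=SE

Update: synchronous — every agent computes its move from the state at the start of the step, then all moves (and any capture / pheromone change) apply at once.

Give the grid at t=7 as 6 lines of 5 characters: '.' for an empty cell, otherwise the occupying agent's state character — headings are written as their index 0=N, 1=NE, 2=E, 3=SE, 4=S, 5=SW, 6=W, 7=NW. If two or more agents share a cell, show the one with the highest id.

.....
.....
....3
.....
.....
5...5

t=1: a0@(5,0):SW a1@(5,1):SW a2@(2,3):SE
t=2: a0@(0,4):SW a1@(0,0):SW a2@(3,4):SE
t=3: a0@(1,3):SW a1@(1,4):SW a2@(4,0):SE
t=4: a0@(2,2):SW a1@(2,3):SW a2@(5,1):SE
t=5: a0@(3,1):SW a1@(3,2):SW a2@(0,2):SE
t=6: a0@(4,0):SW a1@(4,1):SW a2@(1,3):SE
t=7: a0@(5,4):SW a1@(5,0):SW a2@(2,4):SE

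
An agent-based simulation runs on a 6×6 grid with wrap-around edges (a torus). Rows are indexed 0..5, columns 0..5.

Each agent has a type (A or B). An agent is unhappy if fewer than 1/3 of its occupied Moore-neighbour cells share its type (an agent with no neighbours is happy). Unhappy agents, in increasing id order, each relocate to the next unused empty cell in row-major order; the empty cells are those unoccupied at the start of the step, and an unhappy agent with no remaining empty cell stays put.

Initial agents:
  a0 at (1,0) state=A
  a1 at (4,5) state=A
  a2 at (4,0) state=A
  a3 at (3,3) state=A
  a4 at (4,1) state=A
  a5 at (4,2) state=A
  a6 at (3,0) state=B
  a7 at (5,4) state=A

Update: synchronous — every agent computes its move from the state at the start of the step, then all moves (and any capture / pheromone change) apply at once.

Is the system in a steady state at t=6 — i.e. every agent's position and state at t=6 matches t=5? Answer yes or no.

no

t=1: a0@(1,0):A a1@(4,5):A a2@(4,0):A a3@(3,3):A a4@(4,1):A a5@(4,2):A a6@(0,0):B a7@(5,4):A
t=2: a0@(0,1):A a1@(4,5):A a2@(4,0):A a3@(3,3):A a4@(4,1):A a5@(4,2):A a6@(0,2):B a7@(5,4):A
t=3: a0@(0,0):A a1@(4,5):A a2@(4,0):A a3@(3,3):A a4@(4,1):A a5@(4,2):A a6@(0,3):B a7@(5,4):A
t=4: a0@(0,0):A a1@(4,5):A a2@(4,0):A a3@(3,3):A a4@(4,1):A a5@(4,2):A a6@(0,1):B a7@(5,4):A
t=5: a0@(0,2):A a1@(4,5):A a2@(4,0):A a3@(3,3):A a4@(4,1):A a5@(4,2):A a6@(0,3):B a7@(5,4):A
t=6: a0@(0,0):A a1@(4,5):A a2@(4,0):A a3@(3,3):A a4@(4,1):A a5@(4,2):A a6@(0,1):B a7@(5,4):A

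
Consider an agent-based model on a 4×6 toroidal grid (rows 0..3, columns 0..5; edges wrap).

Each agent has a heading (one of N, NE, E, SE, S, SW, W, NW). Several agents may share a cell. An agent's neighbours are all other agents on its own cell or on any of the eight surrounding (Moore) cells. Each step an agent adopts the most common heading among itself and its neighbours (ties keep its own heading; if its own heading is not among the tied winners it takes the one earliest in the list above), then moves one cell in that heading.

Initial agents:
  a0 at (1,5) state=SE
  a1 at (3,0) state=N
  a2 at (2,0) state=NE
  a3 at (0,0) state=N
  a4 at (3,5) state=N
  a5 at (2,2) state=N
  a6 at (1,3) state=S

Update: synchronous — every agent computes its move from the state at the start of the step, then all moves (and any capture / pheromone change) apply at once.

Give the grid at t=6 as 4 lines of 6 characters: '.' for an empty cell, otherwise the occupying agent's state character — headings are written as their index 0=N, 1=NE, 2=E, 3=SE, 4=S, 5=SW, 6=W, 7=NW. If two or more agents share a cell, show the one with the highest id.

0.0...
0....0
0.....
...4..

t=1: a0@(2,0):SE a1@(2,0):N a2@(1,0):N a3@(3,0):N a4@(2,5):N a5@(1,2):N a6@(2,3):S
t=2: a0@(1,0):N a1@(1,0):N a2@(0,0):N a3@(2,0):N a4@(1,5):N a5@(0,2):N a6@(3,3):S
t=3: a0@(0,0):N a1@(0,0):N a2@(3,0):N a3@(1,0):N a4@(0,5):N a5@(3,2):N a6@(0,3):S
t=4: a0@(3,0):N a1@(3,0):N a2@(2,0):N a3@(0,0):N a4@(3,5):N a5@(2,2):N a6@(1,3):S
t=5: a0@(2,0):N a1@(2,0):N a2@(1,0):N a3@(3,0):N a4@(2,5):N a5@(1,2):N a6@(2,3):S
t=6: a0@(1,0):N a1@(1,0):N a2@(0,0):N a3@(2,0):N a4@(1,5):N a5@(0,2):N a6@(3,3):S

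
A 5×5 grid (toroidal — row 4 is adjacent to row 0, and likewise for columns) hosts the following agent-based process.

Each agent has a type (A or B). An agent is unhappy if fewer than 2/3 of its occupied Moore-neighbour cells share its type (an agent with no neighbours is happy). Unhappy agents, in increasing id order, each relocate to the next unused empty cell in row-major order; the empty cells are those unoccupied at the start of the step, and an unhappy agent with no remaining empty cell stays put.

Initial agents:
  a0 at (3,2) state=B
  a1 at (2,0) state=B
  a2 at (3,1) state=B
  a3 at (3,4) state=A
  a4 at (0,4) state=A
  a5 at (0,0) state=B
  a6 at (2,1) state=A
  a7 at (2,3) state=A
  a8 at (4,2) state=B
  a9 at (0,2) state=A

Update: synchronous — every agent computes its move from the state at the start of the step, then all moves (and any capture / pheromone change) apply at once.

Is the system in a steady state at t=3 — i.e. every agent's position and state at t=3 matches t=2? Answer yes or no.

t=1: a0@(0,1):B a1@(0,3):B a2@(3,1):B a3@(1,0):A a4@(1,1):A a5@(1,2):B a6@(1,3):A a7@(1,4):A a8@(4,2):B a9@(2,2):A
t=2: a0@(0,0):B a1@(0,2):B a2@(0,4):B a3@(1,0):A a4@(2,0):A a5@(2,1):B a6@(2,3):A a7@(1,4):A a8@(4,2):B a9@(2,4):A
t=3: a0@(0,1):B a1@(0,2):B a2@(0,3):B a3@(1,1):A a4@(2,0):A a5@(1,2):B a6@(2,3):A a7@(1,4):A a8@(4,2):B a9@(2,4):A

no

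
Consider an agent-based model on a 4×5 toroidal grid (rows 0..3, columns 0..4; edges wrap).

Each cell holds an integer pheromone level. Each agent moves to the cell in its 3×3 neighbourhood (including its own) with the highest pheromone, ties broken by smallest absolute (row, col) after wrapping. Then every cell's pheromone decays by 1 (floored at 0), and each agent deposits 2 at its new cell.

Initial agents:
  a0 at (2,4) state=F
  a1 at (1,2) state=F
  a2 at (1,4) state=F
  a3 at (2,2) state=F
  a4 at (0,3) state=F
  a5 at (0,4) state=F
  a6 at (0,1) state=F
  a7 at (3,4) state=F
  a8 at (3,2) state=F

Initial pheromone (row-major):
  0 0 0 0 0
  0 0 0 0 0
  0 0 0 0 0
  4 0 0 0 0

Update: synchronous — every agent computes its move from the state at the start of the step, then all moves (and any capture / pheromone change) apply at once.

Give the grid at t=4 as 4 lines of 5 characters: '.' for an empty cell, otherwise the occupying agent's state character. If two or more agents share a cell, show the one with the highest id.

.....
.....
.....
F....

t=1: a0@(3,0) a1@(0,1) a2@(0,0) a3@(1,1) a4@(0,2) a5@(3,0) a6@(3,0) a7@(3,0) a8@(0,1) | pheromone: 2 4 2 0 0 / 0 2 0 0 0 / 0 0 0 0 0 / 11 0 0 0 0
t=2: a0@(3,0) a1@(3,0) a2@(3,0) a3@(0,1) a4@(0,1) a5@(3,0) a6@(3,0) a7@(3,0) a8@(3,0) | pheromone: 1 7 1 0 0 / 0 1 0 0 0 / 0 0 0 0 0 / 24 0 0 0 0
t=3: a0@(3,0) a1@(3,0) a2@(3,0) a3@(3,0) a4@(3,0) a5@(3,0) a6@(3,0) a7@(3,0) a8@(3,0) | pheromone: 0 6 0 0 0 / 0 0 0 0 0 / 0 0 0 0 0 / 41 0 0 0 0
t=4: a0@(3,0) a1@(3,0) a2@(3,0) a3@(3,0) a4@(3,0) a5@(3,0) a6@(3,0) a7@(3,0) a8@(3,0) | pheromone: 0 5 0 0 0 / 0 0 0 0 0 / 0 0 0 0 0 / 58 0 0 0 0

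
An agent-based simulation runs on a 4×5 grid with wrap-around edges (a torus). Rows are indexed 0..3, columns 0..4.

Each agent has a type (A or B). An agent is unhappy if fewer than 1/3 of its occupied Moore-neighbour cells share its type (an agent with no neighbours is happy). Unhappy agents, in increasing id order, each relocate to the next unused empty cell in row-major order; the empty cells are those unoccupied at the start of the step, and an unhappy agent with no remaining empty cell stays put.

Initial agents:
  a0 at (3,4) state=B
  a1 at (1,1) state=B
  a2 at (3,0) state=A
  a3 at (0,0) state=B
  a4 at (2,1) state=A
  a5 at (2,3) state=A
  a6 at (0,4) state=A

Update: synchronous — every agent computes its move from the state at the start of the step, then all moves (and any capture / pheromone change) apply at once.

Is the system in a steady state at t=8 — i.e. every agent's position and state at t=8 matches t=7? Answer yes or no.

yes

t=1: a0@(0,1):B a1@(1,1):B a2@(3,0):A a3@(0,0):B a4@(2,1):A a5@(0,2):A a6@(0,4):A
t=2: a0@(0,1):B a1@(1,1):B a2@(3,0):A a3@(0,0):B a4@(2,1):A a5@(0,3):A a6@(0,4):A
t=3: (unchanged — steady state)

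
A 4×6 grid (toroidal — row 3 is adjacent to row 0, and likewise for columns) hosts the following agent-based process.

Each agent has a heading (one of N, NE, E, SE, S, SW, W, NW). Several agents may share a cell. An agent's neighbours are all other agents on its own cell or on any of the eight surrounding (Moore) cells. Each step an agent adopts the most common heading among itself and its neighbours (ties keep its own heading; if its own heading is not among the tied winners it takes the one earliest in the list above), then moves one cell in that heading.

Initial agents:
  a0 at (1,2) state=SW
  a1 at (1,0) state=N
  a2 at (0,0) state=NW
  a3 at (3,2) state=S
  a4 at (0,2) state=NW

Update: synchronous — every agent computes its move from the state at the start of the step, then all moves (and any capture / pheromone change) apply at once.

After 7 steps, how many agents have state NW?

5

t=1: a0@(2,1):SW a1@(0,0):N a2@(3,5):NW a3@(0,2):S a4@(3,1):NW
t=2: a0@(3,0):SW a1@(3,5):NW a2@(2,4):NW a3@(1,2):S a4@(2,0):NW
t=3: a0@(2,5):NW a1@(2,4):NW a2@(1,3):NW a3@(2,2):S a4@(1,5):NW
t=4: a0@(1,4):NW a1@(1,3):NW a2@(0,2):NW a3@(3,2):S a4@(0,4):NW
t=5: a0@(0,3):NW a1@(0,2):NW a2@(3,1):NW a3@(0,2):S a4@(3,3):NW
t=6: a0@(3,2):NW a1@(3,1):NW a2@(2,0):NW a3@(3,1):NW a4@(2,2):NW
t=7: a0@(2,1):NW a1@(2,0):NW a2@(1,5):NW a3@(2,0):NW a4@(1,1):NW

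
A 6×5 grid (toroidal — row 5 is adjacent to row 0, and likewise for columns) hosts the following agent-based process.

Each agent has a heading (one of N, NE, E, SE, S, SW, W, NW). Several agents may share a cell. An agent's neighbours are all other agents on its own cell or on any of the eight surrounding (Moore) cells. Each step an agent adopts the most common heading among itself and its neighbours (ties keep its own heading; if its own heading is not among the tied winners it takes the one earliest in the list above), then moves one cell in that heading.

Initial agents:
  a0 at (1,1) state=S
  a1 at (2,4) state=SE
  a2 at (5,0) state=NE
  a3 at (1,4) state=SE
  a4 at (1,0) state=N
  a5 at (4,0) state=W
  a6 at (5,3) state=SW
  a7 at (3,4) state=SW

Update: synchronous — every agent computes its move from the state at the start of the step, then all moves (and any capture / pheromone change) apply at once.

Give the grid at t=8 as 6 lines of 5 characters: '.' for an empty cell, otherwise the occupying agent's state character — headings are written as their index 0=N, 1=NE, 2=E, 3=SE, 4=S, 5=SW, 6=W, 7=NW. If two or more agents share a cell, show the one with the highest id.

t=1: a0@(2,1):S a1@(3,0):SE a2@(4,1):NE a3@(2,0):SE a4@(2,1):SE a5@(4,4):W a6@(0,2):SW a7@(4,3):SW
t=2: a0@(3,2):SE a1@(4,1):SE a2@(3,2):NE a3@(3,1):SE a4@(3,2):SE a5@(4,3):W a6@(1,1):SW a7@(5,2):SW
t=3: a0@(4,3):SE a1@(5,2):SE a2@(4,3):SE a3@(4,2):SE a4@(4,3):SE a5@(5,4):SE a6@(2,0):SW a7@(0,1):SW
t=4: a0@(5,4):SE a1@(0,3):SE a2@(5,4):SE a3@(5,3):SE a4@(5,4):SE a5@(0,0):SE a6@(3,4):SW a7@(1,0):SW
t=5: a0@(0,0):SE a1@(1,4):SE a2@(0,0):SE a3@(0,4):SE a4@(0,0):SE a5@(1,1):SE a6@(4,3):SW a7@(2,4):SW
t=6: a0@(1,1):SE a1@(2,0):SE a2@(1,1):SE a3@(1,0):SE a4@(1,1):SE a5@(2,2):SE a6@(5,2):SW a7@(3,3):SW
t=7: a0@(2,2):SE a1@(3,1):SE a2@(2,2):SE a3@(2,1):SE a4@(2,2):SE a5@(3,3):SE a6@(0,1):SW a7@(4,2):SW
t=8: a0@(3,3):SE a1@(4,2):SE a2@(3,3):SE a3@(3,2):SE a4@(3,3):SE a5@(4,4):SE a6@(1,0):SW a7@(5,3):SE

.....
5....
.....
..33.
..3.3
...3.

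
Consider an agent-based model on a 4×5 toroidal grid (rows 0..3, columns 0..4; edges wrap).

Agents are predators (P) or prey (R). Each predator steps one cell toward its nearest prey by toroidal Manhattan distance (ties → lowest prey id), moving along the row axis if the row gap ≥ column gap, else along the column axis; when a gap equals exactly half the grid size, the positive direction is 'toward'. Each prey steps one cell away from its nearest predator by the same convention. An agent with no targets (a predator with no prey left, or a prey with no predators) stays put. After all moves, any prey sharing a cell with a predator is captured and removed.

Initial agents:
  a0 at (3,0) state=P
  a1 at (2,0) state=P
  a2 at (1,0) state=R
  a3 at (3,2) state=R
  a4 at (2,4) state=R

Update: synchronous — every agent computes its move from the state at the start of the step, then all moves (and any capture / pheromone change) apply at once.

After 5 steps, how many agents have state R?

t=1: a0@(0,0):P a1@(1,0):P a3@(3,3):R a4@(2,3):R
t=2: a0@(0,4):P a1@(1,4):P a3@(3,2):R a4@(2,2):R
t=3: a0@(0,3):P a1@(1,3):P a3@(3,1):R a4@(2,1):R
t=4: a0@(0,2):P a1@(1,2):P a3@(3,0):R a4@(2,0):R
t=5: a0@(0,1):P a1@(1,1):P a3@(3,4):R a4@(2,4):R

2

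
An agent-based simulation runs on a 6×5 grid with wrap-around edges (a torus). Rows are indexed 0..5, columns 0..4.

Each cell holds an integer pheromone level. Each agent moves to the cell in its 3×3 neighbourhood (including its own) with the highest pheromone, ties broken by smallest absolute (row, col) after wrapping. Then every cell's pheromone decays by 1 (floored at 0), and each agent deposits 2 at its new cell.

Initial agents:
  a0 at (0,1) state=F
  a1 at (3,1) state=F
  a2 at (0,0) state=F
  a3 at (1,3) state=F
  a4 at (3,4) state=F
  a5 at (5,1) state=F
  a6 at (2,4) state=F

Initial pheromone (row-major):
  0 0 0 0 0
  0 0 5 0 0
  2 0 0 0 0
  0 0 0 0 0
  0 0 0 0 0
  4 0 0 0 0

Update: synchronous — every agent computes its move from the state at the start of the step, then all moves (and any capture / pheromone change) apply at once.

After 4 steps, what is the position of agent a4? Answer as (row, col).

(2, 0)

t=1: a0@(1,2) a1@(2,0) a2@(5,0) a3@(1,2) a4@(2,0) a5@(5,0) a6@(2,0) | pheromone: 0 0 0 0 0 / 0 0 8 0 0 / 7 0 0 0 0 / 0 0 0 0 0 / 0 0 0 0 0 / 7 0 0 0 0
t=2: a0@(1,2) a1@(2,0) a2@(5,0) a3@(1,2) a4@(2,0) a5@(5,0) a6@(2,0) | pheromone: 0 0 0 0 0 / 0 0 11 0 0 / 12 0 0 0 0 / 0 0 0 0 0 / 0 0 0 0 0 / 10 0 0 0 0
t=3: a0@(1,2) a1@(2,0) a2@(5,0) a3@(1,2) a4@(2,0) a5@(5,0) a6@(2,0) | pheromone: 0 0 0 0 0 / 0 0 14 0 0 / 17 0 0 0 0 / 0 0 0 0 0 / 0 0 0 0 0 / 13 0 0 0 0
t=4: a0@(1,2) a1@(2,0) a2@(5,0) a3@(1,2) a4@(2,0) a5@(5,0) a6@(2,0) | pheromone: 0 0 0 0 0 / 0 0 17 0 0 / 22 0 0 0 0 / 0 0 0 0 0 / 0 0 0 0 0 / 16 0 0 0 0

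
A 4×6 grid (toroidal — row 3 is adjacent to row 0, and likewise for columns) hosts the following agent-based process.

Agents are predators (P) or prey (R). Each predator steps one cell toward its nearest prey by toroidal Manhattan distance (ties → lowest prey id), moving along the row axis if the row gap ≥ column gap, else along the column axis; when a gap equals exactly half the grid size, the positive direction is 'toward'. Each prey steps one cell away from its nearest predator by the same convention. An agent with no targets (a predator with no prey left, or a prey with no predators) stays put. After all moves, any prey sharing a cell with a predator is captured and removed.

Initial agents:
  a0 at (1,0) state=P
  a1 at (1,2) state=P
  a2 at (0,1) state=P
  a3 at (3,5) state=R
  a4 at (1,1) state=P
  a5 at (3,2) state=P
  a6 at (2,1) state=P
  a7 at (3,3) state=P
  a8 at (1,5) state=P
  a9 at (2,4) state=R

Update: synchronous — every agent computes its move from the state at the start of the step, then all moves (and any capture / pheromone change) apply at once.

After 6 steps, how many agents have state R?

t=1: a0@(2,0):P a1@(1,3):P a2@(0,0):P a3@(3,0):R a4@(2,1):P a5@(3,3):P a6@(2,0):P a7@(3,4):P a8@(2,5):P a9@(1,4):R
t=2: a0@(3,0):P a1@(1,4):P a2@(3,0):P a3@(0,0):R a4@(3,1):P a5@(3,4):P a6@(3,0):P a7@(3,5):P a8@(3,5):P a9@(1,5):R
t=3: a0@(0,0):P a1@(1,5):P a2@(0,0):P a3@(1,0):R a4@(0,1):P a5@(3,5):P a6@(0,0):P a7@(0,5):P a8@(0,5):P a9@(1,0):R
t=4: a0@(1,0):P a1@(1,0):P a2@(1,0):P a3@(2,0):R a4@(1,1):P a5@(0,5):P a6@(1,0):P a7@(1,5):P a8@(1,5):P a9@(2,0):R
t=5: a0@(2,0):P a1@(2,0):P a2@(2,0):P a3@(3,0):R a4@(2,1):P a5@(1,5):P a6@(2,0):P a7@(2,5):P a8@(2,5):P a9@(3,0):R
t=6: a0@(3,0):P a1@(3,0):P a2@(3,0):P a3@(0,0):R a4@(3,1):P a5@(2,5):P a6@(3,0):P a7@(3,5):P a8@(3,5):P a9@(0,0):R

2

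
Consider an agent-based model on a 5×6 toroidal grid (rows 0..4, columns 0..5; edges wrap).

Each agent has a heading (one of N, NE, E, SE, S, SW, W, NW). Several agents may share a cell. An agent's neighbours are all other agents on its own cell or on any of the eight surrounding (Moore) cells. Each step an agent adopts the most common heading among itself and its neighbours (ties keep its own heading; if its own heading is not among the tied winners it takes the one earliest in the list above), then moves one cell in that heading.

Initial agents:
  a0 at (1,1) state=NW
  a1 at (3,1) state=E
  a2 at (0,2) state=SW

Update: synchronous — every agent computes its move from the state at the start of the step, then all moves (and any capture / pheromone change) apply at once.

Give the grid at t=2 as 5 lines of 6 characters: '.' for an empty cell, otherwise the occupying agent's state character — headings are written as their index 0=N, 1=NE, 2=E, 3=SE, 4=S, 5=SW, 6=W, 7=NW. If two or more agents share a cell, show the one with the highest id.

t=1: a0@(0,0):NW a1@(3,2):E a2@(1,1):SW
t=2: a0@(4,5):NW a1@(3,3):E a2@(2,0):SW

......
......
5.....
...2..
.....7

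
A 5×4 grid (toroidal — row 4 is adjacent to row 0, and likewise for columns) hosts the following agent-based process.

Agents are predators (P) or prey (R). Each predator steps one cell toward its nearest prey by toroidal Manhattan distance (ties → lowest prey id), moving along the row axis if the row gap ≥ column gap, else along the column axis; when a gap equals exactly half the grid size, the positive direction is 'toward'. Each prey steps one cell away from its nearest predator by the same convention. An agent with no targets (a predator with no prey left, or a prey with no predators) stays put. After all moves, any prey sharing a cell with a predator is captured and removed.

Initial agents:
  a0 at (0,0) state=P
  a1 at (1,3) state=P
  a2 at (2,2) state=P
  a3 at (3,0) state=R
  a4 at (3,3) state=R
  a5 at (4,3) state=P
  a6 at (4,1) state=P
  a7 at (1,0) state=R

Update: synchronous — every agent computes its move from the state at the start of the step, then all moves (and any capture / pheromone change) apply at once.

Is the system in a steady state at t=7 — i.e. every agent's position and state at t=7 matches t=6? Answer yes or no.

t=1: a0@(1,0):P a1@(1,0):P a2@(3,2):P a3@(2,0):R a4@(2,3):R a5@(3,3):P a6@(3,1):P a7@(2,0):R
t=2: a0@(2,0):P a1@(2,0):P a2@(2,2):P a3@(3,0):R a4@(1,3):R a5@(2,3):P a6@(2,1):P a7@(3,0):R
t=3: a0@(3,0):P a1@(3,0):P a2@(1,2):P a3@(4,0):R a4@(0,3):R a5@(1,3):P a6@(3,1):P a7@(4,0):R
t=4: a0@(4,0):P a1@(4,0):P a2@(0,2):P a3@(0,0):R a4@(4,3):R a5@(0,3):P a6@(4,1):P a7@(0,0):R
t=5: a0@(0,0):P a1@(0,0):P a2@(0,3):P a3@(1,0):R a4@(4,2):R a5@(0,0):P a6@(0,1):P a7@(1,0):R
t=6: a0@(1,0):P a1@(1,0):P a2@(1,3):P a3@(2,0):R a4@(3,2):R a5@(1,0):P a6@(1,1):P a7@(2,0):R
t=7: a0@(2,0):P a1@(2,0):P a2@(2,3):P a3@(3,0):R a4@(4,2):R a5@(2,0):P a6@(2,1):P a7@(3,0):R

no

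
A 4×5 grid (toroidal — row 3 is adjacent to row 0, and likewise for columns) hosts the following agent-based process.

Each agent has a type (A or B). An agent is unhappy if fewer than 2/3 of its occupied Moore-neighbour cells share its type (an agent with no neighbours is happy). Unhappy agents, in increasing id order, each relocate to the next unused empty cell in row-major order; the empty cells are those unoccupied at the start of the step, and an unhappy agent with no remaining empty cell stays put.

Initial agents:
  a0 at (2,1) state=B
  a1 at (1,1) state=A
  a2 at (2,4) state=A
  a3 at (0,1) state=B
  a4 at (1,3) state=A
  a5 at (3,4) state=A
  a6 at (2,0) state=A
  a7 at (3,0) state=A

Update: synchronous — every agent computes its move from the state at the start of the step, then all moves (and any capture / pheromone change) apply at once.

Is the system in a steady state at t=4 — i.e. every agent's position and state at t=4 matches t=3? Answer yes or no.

t=1: a0@(0,0):B a1@(0,2):A a2@(2,4):A a3@(0,3):B a4@(1,3):A a5@(3,4):A a6@(2,0):A a7@(0,4):A
t=2: a0@(0,1):B a1@(1,0):A a2@(2,4):A a3@(1,1):B a4@(1,3):A a5@(1,2):A a6@(2,0):A a7@(1,4):A
t=3: a0@(0,0):B a1@(0,2):A a2@(2,4):A a3@(0,3):B a4@(1,3):A a5@(0,4):A a6@(2,0):A a7@(1,4):A
t=4: a0@(0,1):B a1@(1,0):A a2@(2,4):A a3@(1,1):B a4@(1,3):A a5@(1,2):A a6@(2,0):A a7@(1,4):A

no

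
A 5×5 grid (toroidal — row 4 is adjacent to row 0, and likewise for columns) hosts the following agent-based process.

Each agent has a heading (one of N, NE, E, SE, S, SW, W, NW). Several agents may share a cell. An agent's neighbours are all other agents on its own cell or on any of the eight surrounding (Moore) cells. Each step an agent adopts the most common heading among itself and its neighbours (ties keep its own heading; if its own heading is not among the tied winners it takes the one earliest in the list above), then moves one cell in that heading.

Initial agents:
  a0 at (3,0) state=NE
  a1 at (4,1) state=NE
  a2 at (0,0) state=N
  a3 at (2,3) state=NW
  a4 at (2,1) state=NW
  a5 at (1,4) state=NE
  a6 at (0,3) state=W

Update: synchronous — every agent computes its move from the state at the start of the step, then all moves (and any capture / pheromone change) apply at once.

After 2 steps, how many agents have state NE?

5

t=1: a0@(2,1):NE a1@(3,2):NE a2@(4,1):NE a3@(1,2):NW a4@(1,0):NW a5@(0,0):NE a6@(0,2):W
t=2: a0@(1,2):NE a1@(2,3):NE a2@(3,2):NE a3@(0,1):NW a4@(0,1):NE a5@(4,1):NE a6@(0,1):W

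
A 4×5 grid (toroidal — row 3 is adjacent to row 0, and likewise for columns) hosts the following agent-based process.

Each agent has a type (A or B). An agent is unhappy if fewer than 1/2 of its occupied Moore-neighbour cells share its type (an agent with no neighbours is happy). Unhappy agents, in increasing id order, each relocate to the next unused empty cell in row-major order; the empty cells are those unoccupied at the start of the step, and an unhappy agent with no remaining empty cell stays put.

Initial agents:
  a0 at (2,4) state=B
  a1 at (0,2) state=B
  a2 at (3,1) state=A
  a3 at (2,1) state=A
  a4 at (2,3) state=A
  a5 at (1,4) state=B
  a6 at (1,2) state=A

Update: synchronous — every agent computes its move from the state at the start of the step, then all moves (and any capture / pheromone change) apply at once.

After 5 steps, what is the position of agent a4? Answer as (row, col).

(0, 1)

t=1: a0@(2,4):B a1@(0,0):B a2@(3,1):A a3@(2,1):A a4@(0,1):A a5@(1,4):B a6@(1,2):A
t=2: a0@(2,4):B a1@(0,2):B a2@(3,1):A a3@(2,1):A a4@(0,1):A a5@(1,4):B a6@(1,2):A
t=3: a0@(2,4):B a1@(0,0):B a2@(3,1):A a3@(2,1):A a4@(0,1):A a5@(1,4):B a6@(1,2):A
t=4: a0@(2,4):B a1@(0,2):B a2@(3,1):A a3@(2,1):A a4@(0,1):A a5@(1,4):B a6@(1,2):A
t=5: a0@(2,4):B a1@(0,0):B a2@(3,1):A a3@(2,1):A a4@(0,1):A a5@(1,4):B a6@(1,2):A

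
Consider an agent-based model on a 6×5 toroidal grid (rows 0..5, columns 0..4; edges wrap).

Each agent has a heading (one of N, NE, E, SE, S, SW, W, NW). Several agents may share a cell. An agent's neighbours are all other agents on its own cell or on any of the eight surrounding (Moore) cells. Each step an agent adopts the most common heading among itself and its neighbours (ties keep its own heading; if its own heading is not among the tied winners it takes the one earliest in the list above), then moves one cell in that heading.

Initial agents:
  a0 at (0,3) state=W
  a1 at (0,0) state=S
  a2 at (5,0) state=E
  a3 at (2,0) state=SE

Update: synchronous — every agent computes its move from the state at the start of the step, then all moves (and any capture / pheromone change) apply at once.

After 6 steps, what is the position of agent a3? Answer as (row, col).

(2, 1)

t=1: a0@(0,2):W a1@(1,0):S a2@(5,1):E a3@(3,1):SE
t=2: a0@(0,1):W a1@(2,0):S a2@(5,2):E a3@(4,2):SE
t=3: a0@(0,0):W a1@(3,0):S a2@(5,3):E a3@(5,3):SE
t=4: a0@(0,4):W a1@(4,0):S a2@(5,4):E a3@(0,4):SE
t=5: a0@(0,3):W a1@(5,0):S a2@(5,0):E a3@(1,0):SE
t=6: a0@(0,2):W a1@(0,0):S a2@(5,1):E a3@(2,1):SE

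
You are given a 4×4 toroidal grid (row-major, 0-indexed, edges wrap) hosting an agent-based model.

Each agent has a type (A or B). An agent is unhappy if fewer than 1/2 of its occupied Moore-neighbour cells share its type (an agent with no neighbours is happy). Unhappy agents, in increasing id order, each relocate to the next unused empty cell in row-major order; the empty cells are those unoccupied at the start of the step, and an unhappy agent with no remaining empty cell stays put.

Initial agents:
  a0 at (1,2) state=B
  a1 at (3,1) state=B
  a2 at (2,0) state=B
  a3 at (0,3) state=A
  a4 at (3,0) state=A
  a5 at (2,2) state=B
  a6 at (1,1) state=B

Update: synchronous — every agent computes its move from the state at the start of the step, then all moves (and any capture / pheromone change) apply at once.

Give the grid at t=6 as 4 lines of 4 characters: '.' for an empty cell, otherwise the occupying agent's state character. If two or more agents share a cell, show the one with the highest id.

t=1: a0@(1,2):B a1@(3,1):B a2@(2,0):B a3@(0,3):A a4@(0,0):A a5@(2,2):B a6@(1,1):B
t=2: a0@(1,2):B a1@(3,1):B a2@(2,0):B a3@(0,3):A a4@(0,1):A a5@(2,2):B a6@(1,1):B
t=3: a0@(1,2):B a1@(3,1):B a2@(2,0):B a3@(0,0):A a4@(0,2):A a5@(2,2):B a6@(1,1):B
t=4: a0@(1,2):B a1@(3,1):B a2@(2,0):B a3@(0,1):A a4@(0,3):A a5@(2,2):B a6@(1,1):B
t=5: a0@(1,2):B a1@(3,1):B a2@(2,0):B a3@(0,0):A a4@(0,2):A a5@(2,2):B a6@(1,1):B
t=6: a0@(1,2):B a1@(3,1):B a2@(2,0):B a3@(0,1):A a4@(0,3):A a5@(2,2):B a6@(1,1):B

.A.A
.BB.
B.B.
.B..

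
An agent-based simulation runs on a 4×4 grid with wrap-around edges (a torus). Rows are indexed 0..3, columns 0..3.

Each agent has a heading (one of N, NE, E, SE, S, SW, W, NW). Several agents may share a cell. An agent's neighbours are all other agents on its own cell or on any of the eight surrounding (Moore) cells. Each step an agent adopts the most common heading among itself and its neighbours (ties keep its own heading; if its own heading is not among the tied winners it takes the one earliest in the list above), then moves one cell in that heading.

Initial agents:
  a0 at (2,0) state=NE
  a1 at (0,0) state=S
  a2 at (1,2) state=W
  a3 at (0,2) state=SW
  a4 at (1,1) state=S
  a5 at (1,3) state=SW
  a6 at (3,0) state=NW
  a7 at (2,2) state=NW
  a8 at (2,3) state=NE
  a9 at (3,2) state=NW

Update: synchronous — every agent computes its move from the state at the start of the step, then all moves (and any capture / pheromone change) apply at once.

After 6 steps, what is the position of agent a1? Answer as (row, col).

(2, 0)

t=1: a0@(1,1):NE a1@(1,0):S a2@(2,1):SW a3@(1,1):SW a4@(2,1):S a5@(2,2):SW a6@(2,1):NE a7@(1,1):NW a8@(1,2):NW a9@(2,1):NW
t=2: a0@(2,0):SW a1@(2,0):S a2@(3,0):SW a3@(2,0):SW a4@(3,0):SW a5@(3,1):SW a6@(3,0):SW a7@(0,0):NW a8@(0,1):NW a9@(1,0):NW
t=3: a0@(3,3):SW a1@(3,3):SW a2@(0,3):SW a3@(3,3):SW a4@(0,3):SW a5@(0,0):SW a6@(0,3):SW a7@(1,3):SW a8@(1,0):SW a9@(0,3):NW
t=4: a0@(0,2):SW a1@(0,2):SW a2@(1,2):SW a3@(0,2):SW a4@(1,2):SW a5@(1,3):SW a6@(1,2):SW a7@(2,2):SW a8@(2,3):SW a9@(1,2):SW
t=5: a0@(1,1):SW a1@(1,1):SW a2@(2,1):SW a3@(1,1):SW a4@(2,1):SW a5@(2,2):SW a6@(2,1):SW a7@(3,1):SW a8@(3,2):SW a9@(2,1):SW
t=6: a0@(2,0):SW a1@(2,0):SW a2@(3,0):SW a3@(2,0):SW a4@(3,0):SW a5@(3,1):SW a6@(3,0):SW a7@(0,0):SW a8@(0,1):SW a9@(3,0):SW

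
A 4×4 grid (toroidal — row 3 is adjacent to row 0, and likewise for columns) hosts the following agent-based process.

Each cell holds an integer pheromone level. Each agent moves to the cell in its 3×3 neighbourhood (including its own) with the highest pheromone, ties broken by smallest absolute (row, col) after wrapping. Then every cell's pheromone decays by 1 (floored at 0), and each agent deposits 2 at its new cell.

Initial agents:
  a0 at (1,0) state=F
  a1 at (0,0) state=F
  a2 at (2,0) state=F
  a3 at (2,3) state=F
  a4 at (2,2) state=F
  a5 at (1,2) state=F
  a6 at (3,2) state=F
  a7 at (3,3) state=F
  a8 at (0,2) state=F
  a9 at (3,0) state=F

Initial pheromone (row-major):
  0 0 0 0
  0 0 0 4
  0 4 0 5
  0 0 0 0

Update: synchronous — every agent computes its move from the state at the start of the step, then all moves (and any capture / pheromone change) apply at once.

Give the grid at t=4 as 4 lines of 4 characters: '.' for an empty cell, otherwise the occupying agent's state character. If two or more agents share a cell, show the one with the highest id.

....
....
...F
....

t=1: a0@(2,3) a1@(1,3) a2@(2,3) a3@(2,3) a4@(2,3) a5@(2,3) a6@(2,3) a7@(2,3) a8@(1,3) a9@(2,3) | pheromone: 0 0 0 0 / 0 0 0 7 / 0 3 0 20 / 0 0 0 0
t=2: a0@(2,3) a1@(2,3) a2@(2,3) a3@(2,3) a4@(2,3) a5@(2,3) a6@(2,3) a7@(2,3) a8@(2,3) a9@(2,3) | pheromone: 0 0 0 0 / 0 0 0 6 / 0 2 0 39 / 0 0 0 0
t=3: a0@(2,3) a1@(2,3) a2@(2,3) a3@(2,3) a4@(2,3) a5@(2,3) a6@(2,3) a7@(2,3) a8@(2,3) a9@(2,3) | pheromone: 0 0 0 0 / 0 0 0 5 / 0 1 0 58 / 0 0 0 0
t=4: a0@(2,3) a1@(2,3) a2@(2,3) a3@(2,3) a4@(2,3) a5@(2,3) a6@(2,3) a7@(2,3) a8@(2,3) a9@(2,3) | pheromone: 0 0 0 0 / 0 0 0 4 / 0 0 0 77 / 0 0 0 0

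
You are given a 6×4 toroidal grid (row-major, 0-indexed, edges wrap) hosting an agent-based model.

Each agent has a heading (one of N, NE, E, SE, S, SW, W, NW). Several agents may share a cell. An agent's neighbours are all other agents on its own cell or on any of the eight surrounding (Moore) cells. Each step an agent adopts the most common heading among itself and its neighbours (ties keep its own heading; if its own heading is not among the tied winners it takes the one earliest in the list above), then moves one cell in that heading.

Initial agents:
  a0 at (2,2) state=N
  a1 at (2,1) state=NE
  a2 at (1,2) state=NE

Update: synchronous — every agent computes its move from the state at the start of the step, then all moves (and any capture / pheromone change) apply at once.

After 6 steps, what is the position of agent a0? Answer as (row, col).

(2, 0)

t=1: a0@(1,3):NE a1@(1,2):NE a2@(0,3):NE
t=2: a0@(0,0):NE a1@(0,3):NE a2@(5,0):NE
t=3: a0@(5,1):NE a1@(5,0):NE a2@(4,1):NE
t=4: a0@(4,2):NE a1@(4,1):NE a2@(3,2):NE
t=5: a0@(3,3):NE a1@(3,2):NE a2@(2,3):NE
t=6: a0@(2,0):NE a1@(2,3):NE a2@(1,0):NE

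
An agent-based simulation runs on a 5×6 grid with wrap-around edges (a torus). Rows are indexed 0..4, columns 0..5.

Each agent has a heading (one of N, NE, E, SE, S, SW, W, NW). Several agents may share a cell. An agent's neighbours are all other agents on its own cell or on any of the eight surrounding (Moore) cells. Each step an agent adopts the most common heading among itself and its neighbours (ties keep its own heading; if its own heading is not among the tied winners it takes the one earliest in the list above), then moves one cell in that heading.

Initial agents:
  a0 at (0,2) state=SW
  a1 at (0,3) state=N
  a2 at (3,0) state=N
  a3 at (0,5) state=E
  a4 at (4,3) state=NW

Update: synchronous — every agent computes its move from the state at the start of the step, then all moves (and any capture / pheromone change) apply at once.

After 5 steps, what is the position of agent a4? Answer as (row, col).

(4, 4)

t=1: a0@(1,1):SW a1@(4,3):N a2@(2,0):N a3@(0,0):E a4@(3,2):NW
t=2: a0@(2,0):SW a1@(3,3):N a2@(1,0):N a3@(0,1):E a4@(2,1):NW
t=3: a0@(3,5):SW a1@(2,3):N a2@(0,0):N a3@(0,2):E a4@(1,0):NW
t=4: a0@(4,4):SW a1@(1,3):N a2@(4,0):N a3@(0,3):E a4@(0,5):NW
t=5: a0@(0,3):SW a1@(0,3):N a2@(3,0):N a3@(0,4):E a4@(4,4):NW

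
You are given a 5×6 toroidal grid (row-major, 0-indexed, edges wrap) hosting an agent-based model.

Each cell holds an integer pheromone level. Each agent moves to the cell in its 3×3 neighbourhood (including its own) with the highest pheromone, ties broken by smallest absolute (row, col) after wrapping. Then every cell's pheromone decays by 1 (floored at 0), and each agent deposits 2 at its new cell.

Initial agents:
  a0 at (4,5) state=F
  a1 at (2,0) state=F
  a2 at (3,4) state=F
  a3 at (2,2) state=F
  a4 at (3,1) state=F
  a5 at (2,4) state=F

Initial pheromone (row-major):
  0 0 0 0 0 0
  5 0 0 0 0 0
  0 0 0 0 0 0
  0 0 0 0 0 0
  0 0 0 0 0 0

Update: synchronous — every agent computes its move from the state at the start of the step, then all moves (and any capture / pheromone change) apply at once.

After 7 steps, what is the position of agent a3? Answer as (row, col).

(1, 0)

t=1: a0@(0,0) a1@(1,0) a2@(2,3) a3@(1,1) a4@(2,0) a5@(1,3) | pheromone: 2 0 0 0 0 0 / 6 2 0 2 0 0 / 2 0 0 2 0 0 / 0 0 0 0 0 0 / 0 0 0 0 0 0
t=2: a0@(1,0) a1@(1,0) a2@(1,3) a3@(1,0) a4@(1,0) a5@(1,3) | pheromone: 1 0 0 0 0 0 / 13 1 0 5 0 0 / 1 0 0 1 0 0 / 0 0 0 0 0 0 / 0 0 0 0 0 0
t=3: a0@(1,0) a1@(1,0) a2@(1,3) a3@(1,0) a4@(1,0) a5@(1,3) | pheromone: 0 0 0 0 0 0 / 20 0 0 8 0 0 / 0 0 0 0 0 0 / 0 0 0 0 0 0 / 0 0 0 0 0 0
t=4: a0@(1,0) a1@(1,0) a2@(1,3) a3@(1,0) a4@(1,0) a5@(1,3) | pheromone: 0 0 0 0 0 0 / 27 0 0 11 0 0 / 0 0 0 0 0 0 / 0 0 0 0 0 0 / 0 0 0 0 0 0
t=5: a0@(1,0) a1@(1,0) a2@(1,3) a3@(1,0) a4@(1,0) a5@(1,3) | pheromone: 0 0 0 0 0 0 / 34 0 0 14 0 0 / 0 0 0 0 0 0 / 0 0 0 0 0 0 / 0 0 0 0 0 0
t=6: a0@(1,0) a1@(1,0) a2@(1,3) a3@(1,0) a4@(1,0) a5@(1,3) | pheromone: 0 0 0 0 0 0 / 41 0 0 17 0 0 / 0 0 0 0 0 0 / 0 0 0 0 0 0 / 0 0 0 0 0 0
t=7: a0@(1,0) a1@(1,0) a2@(1,3) a3@(1,0) a4@(1,0) a5@(1,3) | pheromone: 0 0 0 0 0 0 / 48 0 0 20 0 0 / 0 0 0 0 0 0 / 0 0 0 0 0 0 / 0 0 0 0 0 0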